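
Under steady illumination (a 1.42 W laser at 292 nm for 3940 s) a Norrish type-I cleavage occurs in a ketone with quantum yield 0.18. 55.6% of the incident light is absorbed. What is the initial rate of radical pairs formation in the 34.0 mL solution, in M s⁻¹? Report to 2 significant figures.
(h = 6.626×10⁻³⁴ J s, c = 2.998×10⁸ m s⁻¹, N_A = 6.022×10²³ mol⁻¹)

1.0×10⁻⁵ M s⁻¹

Photon energy at 292 nm: hc/λ = (6.626×10⁻³⁴)(2.998×10⁸)/(292×10⁻⁹) = 6.803×10⁻¹⁹ J.
Energy delivered: (1.42 W)(3940 s) = 5595 J.
Photons incident: 5595 / 6.803×10⁻¹⁹ = 8.224×10²¹, i.e. 8.224×10²¹/6.022×10²³ = 0.01366 mol.
Photons absorbed: 0.556 × 0.01366 = 0.007595 mol.
Product formed: 0.18 × 0.007595 = 0.001367 mol.
Rate: 0.001367 mol / (3940 s × 0.034 L) = 1.0×10⁻⁵ M s⁻¹.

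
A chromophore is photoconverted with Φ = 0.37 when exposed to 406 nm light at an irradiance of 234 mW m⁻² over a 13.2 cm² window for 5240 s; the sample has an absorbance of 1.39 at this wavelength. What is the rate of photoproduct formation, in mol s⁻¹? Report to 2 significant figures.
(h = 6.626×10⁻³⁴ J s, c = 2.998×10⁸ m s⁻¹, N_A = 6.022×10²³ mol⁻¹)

3.7×10⁻¹⁰ mol s⁻¹

Photon energy at 406 nm: hc/λ = (6.626×10⁻³⁴)(2.998×10⁸)/(406×10⁻⁹) = 4.893×10⁻¹⁹ J.
Energy delivered: (234 mW m⁻²)(13.2×10⁻⁴ m²)(5240 s) = 1.619 J.
Photons incident: 1.619 / 4.893×10⁻¹⁹ = 3.309×10¹⁸, i.e. 3.309×10¹⁸/6.022×10²³ = 5.495×10⁻⁶ mol.
Fraction absorbed: 1 − 10^(−1.39) = 0.9593.
Photons absorbed: 0.9593 × 5.495×10⁻⁶ = 5.271×10⁻⁶ mol.
Product formed: 0.37 × 5.271×10⁻⁶ = 1.950×10⁻⁶ mol.
Rate: 1.950×10⁻⁶ / 5240 s = 3.7×10⁻¹⁰ mol s⁻¹.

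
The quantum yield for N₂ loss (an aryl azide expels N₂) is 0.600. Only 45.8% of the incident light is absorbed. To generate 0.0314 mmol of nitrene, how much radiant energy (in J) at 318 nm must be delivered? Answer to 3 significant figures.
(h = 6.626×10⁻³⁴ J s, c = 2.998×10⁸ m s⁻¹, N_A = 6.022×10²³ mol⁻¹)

43.0 J

Product: 0.0314 mmol = 3.14×10⁻⁵ mol.
Photons that must be absorbed: 3.14×10⁻⁵ / 0.600 = 5.233×10⁻⁵ mol.
Incident photons needed: 5.233×10⁻⁵ / 0.458 = 1.143×10⁻⁴ mol.
Photon energy: hc/λ = 6.247×10⁻¹⁹ J; per mole, 3.762×10⁵ J mol⁻¹.
Energy required: 1.143×10⁻⁴ × 3.762×10⁵ = 43.0 J.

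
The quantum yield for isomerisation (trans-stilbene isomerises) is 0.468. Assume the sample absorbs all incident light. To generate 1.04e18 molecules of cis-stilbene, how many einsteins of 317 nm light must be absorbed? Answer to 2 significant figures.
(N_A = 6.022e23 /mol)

Product: 1.04e18 / 6.022e23 = 1.727e-6 mol.
Photons that must be absorbed: 1.727e-6 / 0.468 = 3.690e-6 mol.

3.7e-6 einstein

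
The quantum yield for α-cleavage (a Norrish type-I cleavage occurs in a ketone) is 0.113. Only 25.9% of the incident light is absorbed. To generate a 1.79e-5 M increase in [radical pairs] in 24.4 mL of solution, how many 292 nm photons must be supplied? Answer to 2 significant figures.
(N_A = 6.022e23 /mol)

Product: (1.79e-5 M)(0.0244 L) = 4.368e-7 mol.
Photons that must be absorbed: 4.368e-7 / 0.113 = 3.865e-6 mol.
Incident photons needed: 3.865e-6 / 0.259 = 1.492e-5 mol.
Photon count: 1.492e-5 × 6.022e23 = 9.0e18.

9.0e18 photons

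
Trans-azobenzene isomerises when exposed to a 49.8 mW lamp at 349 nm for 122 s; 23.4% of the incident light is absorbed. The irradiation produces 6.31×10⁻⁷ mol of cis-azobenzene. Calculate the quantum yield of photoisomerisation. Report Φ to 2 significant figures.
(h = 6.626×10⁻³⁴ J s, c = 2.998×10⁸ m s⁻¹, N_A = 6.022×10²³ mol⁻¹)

Photon energy at 349 nm: hc/λ = (6.626×10⁻³⁴)(2.998×10⁸)/(349×10⁻⁹) = 5.692×10⁻¹⁹ J.
Energy delivered: (49.8 mW)(122 s) = 6.076 J.
Photons incident: 6.076 / 5.692×10⁻¹⁹ = 1.067×10¹⁹, i.e. 1.067×10¹⁹/6.022×10²³ = 1.772×10⁻⁵ mol.
Photons absorbed: 0.234 × 1.772×10⁻⁵ = 4.146×10⁻⁶ mol.
Φ = 6.31×10⁻⁷ mol / 4.146×10⁻⁶ mol photons = 0.15.

Φ = 0.15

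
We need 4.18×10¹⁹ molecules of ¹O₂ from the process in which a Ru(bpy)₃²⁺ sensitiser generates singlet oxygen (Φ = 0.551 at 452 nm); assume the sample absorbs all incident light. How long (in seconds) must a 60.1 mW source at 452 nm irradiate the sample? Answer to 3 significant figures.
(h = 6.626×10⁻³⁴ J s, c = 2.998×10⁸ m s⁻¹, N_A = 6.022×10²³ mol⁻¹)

t ≈ 555 s

Product: 4.18×10¹⁹ / 6.022×10²³ = 6.941×10⁻⁵ mol.
Photons that must be absorbed: 6.941×10⁻⁵ / 0.551 = 1.260×10⁻⁴ mol.
Photon energy: hc/λ = 4.395×10⁻¹⁹ J; per mole, 2.647×10⁵ J mol⁻¹.
Energy required: 1.260×10⁻⁴ × 2.647×10⁵ = 33.35 J.
Time: 33.35 J / 0.0601 W = 555 s.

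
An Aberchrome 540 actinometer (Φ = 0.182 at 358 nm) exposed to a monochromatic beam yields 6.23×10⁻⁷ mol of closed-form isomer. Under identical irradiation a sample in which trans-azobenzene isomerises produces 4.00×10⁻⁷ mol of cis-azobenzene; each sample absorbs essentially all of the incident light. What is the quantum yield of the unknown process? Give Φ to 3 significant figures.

Φ = 0.117

Photons absorbed by the actinometer: 6.23×10⁻⁷ / 0.182 = 3.423×10⁻⁶ mol.
Φ(unknown) = 4.00×10⁻⁷ / 3.423×10⁻⁶ = 0.117.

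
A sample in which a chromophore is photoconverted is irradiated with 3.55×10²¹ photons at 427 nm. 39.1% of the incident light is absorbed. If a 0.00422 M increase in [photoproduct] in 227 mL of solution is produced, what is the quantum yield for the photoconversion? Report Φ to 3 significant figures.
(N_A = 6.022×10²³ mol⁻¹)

Product: (0.00422 M)(0.227 L) = 9.579×10⁻⁴ mol.
Moles of photons: 3.55×10²¹ / 6.022×10²³ = 0.005895 mol.
Photons absorbed: 0.391 × 0.005895 = 0.002305 mol.
Φ = 9.579×10⁻⁴ mol / 0.002305 mol photons = 0.416.

Φ = 0.416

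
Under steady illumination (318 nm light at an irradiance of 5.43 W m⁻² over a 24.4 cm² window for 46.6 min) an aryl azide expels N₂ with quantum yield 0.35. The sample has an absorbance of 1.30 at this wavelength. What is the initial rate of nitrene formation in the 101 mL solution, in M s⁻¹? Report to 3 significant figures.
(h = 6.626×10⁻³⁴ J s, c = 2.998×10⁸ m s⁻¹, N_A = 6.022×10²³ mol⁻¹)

Photon energy at 318 nm: hc/λ = (6.626×10⁻³⁴)(2.998×10⁸)/(318×10⁻⁹) = 6.247×10⁻¹⁹ J.
Energy delivered: (5.43 W m⁻²)(24.4×10⁻⁴ m²)(2796 s) = 37.04 J.
Photons incident: 37.04 / 6.247×10⁻¹⁹ = 5.929×10¹⁹, i.e. 5.929×10¹⁹/6.022×10²³ = 9.846×10⁻⁵ mol.
Fraction absorbed: 1 − 10^(−1.30) = 0.9499.
Photons absorbed: 0.9499 × 9.846×10⁻⁵ = 9.353×10⁻⁵ mol.
Product formed: 0.35 × 9.353×10⁻⁵ = 3.274×10⁻⁵ mol.
Rate: 3.274×10⁻⁵ mol / (2796 s × 0.101 L) = 1.16×10⁻⁷ M s⁻¹.

1.16×10⁻⁷ M s⁻¹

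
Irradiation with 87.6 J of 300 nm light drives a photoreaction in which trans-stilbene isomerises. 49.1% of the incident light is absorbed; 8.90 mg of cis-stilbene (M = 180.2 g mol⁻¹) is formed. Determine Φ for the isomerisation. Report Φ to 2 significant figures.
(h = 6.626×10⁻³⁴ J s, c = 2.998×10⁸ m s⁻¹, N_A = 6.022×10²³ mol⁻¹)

Product: 8.90 mg / 180.2 g mol⁻¹ = 4.939×10⁻⁵ mol.
Photon energy at 300 nm: hc/λ = (6.626×10⁻³⁴)(2.998×10⁸)/(300×10⁻⁹) = 6.622×10⁻¹⁹ J.
Photons incident: 87.6 / 6.622×10⁻¹⁹ = 1.323×10²⁰, i.e. 1.323×10²⁰/6.022×10²³ = 2.197×10⁻⁴ mol.
Photons absorbed: 0.491 × 2.197×10⁻⁴ = 1.079×10⁻⁴ mol.
Φ = 4.939×10⁻⁵ mol / 1.079×10⁻⁴ mol photons = 0.46.

Φ = 0.46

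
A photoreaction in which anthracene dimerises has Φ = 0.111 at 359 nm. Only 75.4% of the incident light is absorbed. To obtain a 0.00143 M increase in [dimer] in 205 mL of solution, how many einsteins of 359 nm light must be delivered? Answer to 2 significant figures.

Product: (0.00143 M)(0.205 L) = 2.932×10⁻⁴ mol.
Photons that must be absorbed: 2.932×10⁻⁴ / 0.111 = 0.002641 mol.
Incident photons needed: 0.002641 / 0.754 = 0.003503 mol.

0.0035 einstein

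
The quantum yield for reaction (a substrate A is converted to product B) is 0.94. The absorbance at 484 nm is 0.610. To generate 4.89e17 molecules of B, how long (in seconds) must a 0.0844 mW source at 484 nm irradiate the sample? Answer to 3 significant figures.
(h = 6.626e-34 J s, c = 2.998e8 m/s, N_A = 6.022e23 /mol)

Product: 4.89e17 / 6.022e23 = 8.120e-7 mol.
Photons that must be absorbed: 8.120e-7 / 0.94 = 8.638e-7 mol.
Fraction absorbed: 1 − 10^(−0.610) = 0.7545.
Incident photons needed: 8.638e-7 / 0.7545 = 1.145e-6 mol.
Photon energy: hc/λ = 4.104e-19 J; per mole, 2.471e5 J mol⁻¹.
Energy required: 1.145e-6 × 2.471e5 = 0.2829 J.
Time: 0.2829 J / 8.44e-05 W = 3350 s.

t ≈ 3350 s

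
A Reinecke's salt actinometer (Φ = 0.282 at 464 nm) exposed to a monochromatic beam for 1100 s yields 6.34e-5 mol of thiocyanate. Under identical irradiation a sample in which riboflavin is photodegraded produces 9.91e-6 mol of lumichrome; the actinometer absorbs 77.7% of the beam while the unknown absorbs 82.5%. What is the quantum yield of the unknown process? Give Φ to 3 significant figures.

Φ = 0.0415

Photons absorbed by the actinometer: 6.34e-5 / 0.282 = 2.248e-4 mol.
Incident flux: 2.248e-4 / 0.777 = 2.893e-4 einstein.
Absorbed by unknown: 0.825 × 2.893e-4 = 2.387e-4 mol.
Φ(unknown) = 9.91e-6 / 2.387e-4 = 0.0415.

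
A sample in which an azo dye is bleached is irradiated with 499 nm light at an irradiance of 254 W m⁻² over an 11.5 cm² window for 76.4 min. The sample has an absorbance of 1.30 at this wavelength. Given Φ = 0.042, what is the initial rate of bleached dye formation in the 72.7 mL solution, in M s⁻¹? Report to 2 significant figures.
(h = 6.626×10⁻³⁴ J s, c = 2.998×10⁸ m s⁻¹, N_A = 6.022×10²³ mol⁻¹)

6.7×10⁻⁷ M s⁻¹

Photon energy at 499 nm: hc/λ = (6.626×10⁻³⁴)(2.998×10⁸)/(499×10⁻⁹) = 3.981×10⁻¹⁹ J.
Energy delivered: (254 W m⁻²)(11.5×10⁻⁴ m²)(4584 s) = 1339 J.
Photons incident: 1339 / 3.981×10⁻¹⁹ = 3.363×10²¹, i.e. 3.363×10²¹/6.022×10²³ = 0.005585 mol.
Fraction absorbed: 1 − 10^(−1.30) = 0.9499.
Photons absorbed: 0.9499 × 0.005585 = 0.005305 mol.
Product formed: 0.042 × 0.005305 = 2.228×10⁻⁴ mol.
Rate: 2.228×10⁻⁴ mol / (4584 s × 0.0727 L) = 6.7×10⁻⁷ M s⁻¹.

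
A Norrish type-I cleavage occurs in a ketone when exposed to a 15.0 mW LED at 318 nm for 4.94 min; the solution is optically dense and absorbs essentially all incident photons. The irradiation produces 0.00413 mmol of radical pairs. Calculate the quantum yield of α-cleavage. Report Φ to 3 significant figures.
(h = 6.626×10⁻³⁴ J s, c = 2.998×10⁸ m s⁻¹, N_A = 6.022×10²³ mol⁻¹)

Φ = 0.349

Product: 0.00413 mmol = 4.13×10⁻⁶ mol.
Photon energy at 318 nm: hc/λ = (6.626×10⁻³⁴)(2.998×10⁸)/(318×10⁻⁹) = 6.247×10⁻¹⁹ J.
Energy delivered: (15.0 mW)(296.4 s) = 4.446 J.
Photons incident: 4.446 / 6.247×10⁻¹⁹ = 7.117×10¹⁸, i.e. 7.117×10¹⁸/6.022×10²³ = 1.182×10⁻⁵ mol.
Φ = 4.13×10⁻⁶ mol / 1.182×10⁻⁵ mol photons = 0.349.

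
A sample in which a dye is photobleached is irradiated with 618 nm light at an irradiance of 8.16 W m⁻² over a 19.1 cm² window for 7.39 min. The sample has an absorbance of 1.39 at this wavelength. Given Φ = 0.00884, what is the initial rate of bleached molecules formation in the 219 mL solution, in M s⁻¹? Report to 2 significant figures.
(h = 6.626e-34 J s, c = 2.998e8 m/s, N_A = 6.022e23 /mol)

3.1e-9 M s⁻¹

Photon energy at 618 nm: hc/λ = (6.626e-34)(2.998e8)/(618e-9) = 3.214e-19 J.
Energy delivered: (8.16 W m⁻²)(19.1e-4 m²)(443.4 s) = 6.911 J.
Photons incident: 6.911 / 3.214e-19 = 2.150e19, i.e. 2.150e19/6.022e23 = 3.570e-5 mol.
Fraction absorbed: 1 − 10^(−1.39) = 0.9593.
Photons absorbed: 0.9593 × 3.570e-5 = 3.425e-5 mol.
Product formed: 0.00884 × 3.425e-5 = 3.028e-7 mol.
Rate: 3.028e-7 mol / (443.4 s × 0.219 L) = 3.1e-9 M s⁻¹.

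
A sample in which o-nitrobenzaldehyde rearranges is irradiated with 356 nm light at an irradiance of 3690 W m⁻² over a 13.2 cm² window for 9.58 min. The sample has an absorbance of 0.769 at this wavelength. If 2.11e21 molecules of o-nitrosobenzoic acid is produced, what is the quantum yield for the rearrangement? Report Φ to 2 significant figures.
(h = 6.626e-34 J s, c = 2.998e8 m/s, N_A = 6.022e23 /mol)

Φ = 0.51

Product: 2.11e21 / 6.022e23 = 0.003504 mol.
Photon energy at 356 nm: hc/λ = (6.626e-34)(2.998e8)/(356e-9) = 5.580e-19 J.
Energy delivered: (3690 W m⁻²)(13.2e-4 m²)(574.8 s) = 2800 J.
Photons incident: 2800 / 5.580e-19 = 5.018e21, i.e. 5.018e21/6.022e23 = 0.008333 mol.
Fraction absorbed: 1 − 10^(−0.769) = 0.8298.
Photons absorbed: 0.8298 × 0.008333 = 0.006915 mol.
Φ = 0.003504 mol / 0.006915 mol photons = 0.51.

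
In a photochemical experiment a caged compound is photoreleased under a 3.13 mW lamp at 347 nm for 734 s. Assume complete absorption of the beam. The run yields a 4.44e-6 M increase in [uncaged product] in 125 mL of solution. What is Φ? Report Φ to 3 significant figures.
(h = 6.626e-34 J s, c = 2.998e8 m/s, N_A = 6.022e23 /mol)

Φ = 0.0833

Product: (4.44e-6 M)(0.125 L) = 5.550e-7 mol.
Photon energy at 347 nm: hc/λ = (6.626e-34)(2.998e8)/(347e-9) = 5.725e-19 J.
Energy delivered: (3.13 mW)(734 s) = 2.297 J.
Photons incident: 2.297 / 5.725e-19 = 4.012e18, i.e. 4.012e18/6.022e23 = 6.662e-6 mol.
Φ = 5.550e-7 mol / 6.662e-6 mol photons = 0.0833.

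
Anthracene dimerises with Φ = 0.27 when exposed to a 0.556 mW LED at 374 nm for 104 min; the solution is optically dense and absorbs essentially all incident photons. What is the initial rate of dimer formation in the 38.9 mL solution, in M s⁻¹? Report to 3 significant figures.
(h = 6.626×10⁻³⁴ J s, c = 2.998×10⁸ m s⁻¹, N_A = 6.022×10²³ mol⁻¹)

Photon energy at 374 nm: hc/λ = (6.626×10⁻³⁴)(2.998×10⁸)/(374×10⁻⁹) = 5.311×10⁻¹⁹ J.
Energy delivered: (0.556 mW)(6240 s) = 3.469 J.
Photons incident: 3.469 / 5.311×10⁻¹⁹ = 6.532×10¹⁸, i.e. 6.532×10¹⁸/6.022×10²³ = 1.085×10⁻⁵ mol.
Product formed: 0.27 × 1.085×10⁻⁵ = 2.930×10⁻⁶ mol.
Rate: 2.930×10⁻⁶ mol / (6240 s × 0.0389 L) = 1.21×10⁻⁸ M s⁻¹.

1.21×10⁻⁸ M s⁻¹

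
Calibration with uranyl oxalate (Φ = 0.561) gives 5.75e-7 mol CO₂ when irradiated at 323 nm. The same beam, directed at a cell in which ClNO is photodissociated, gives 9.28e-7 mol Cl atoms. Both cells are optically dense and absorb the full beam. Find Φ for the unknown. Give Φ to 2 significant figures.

Photons absorbed by the actinometer: 5.75e-7 / 0.561 = 1.025e-6 mol.
Φ(unknown) = 9.28e-7 / 1.025e-6 = 0.91.

Φ = 0.91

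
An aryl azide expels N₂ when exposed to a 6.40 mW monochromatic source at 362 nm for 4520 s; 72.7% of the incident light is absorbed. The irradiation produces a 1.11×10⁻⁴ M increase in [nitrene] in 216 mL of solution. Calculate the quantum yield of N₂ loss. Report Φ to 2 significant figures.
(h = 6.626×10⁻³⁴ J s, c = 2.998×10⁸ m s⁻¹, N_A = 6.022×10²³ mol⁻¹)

Φ = 0.38

Product: (1.11×10⁻⁴ M)(0.216 L) = 2.398×10⁻⁵ mol.
Photon energy at 362 nm: hc/λ = (6.626×10⁻³⁴)(2.998×10⁸)/(362×10⁻⁹) = 5.487×10⁻¹⁹ J.
Energy delivered: (6.40 mW)(4520 s) = 28.93 J.
Photons incident: 28.93 / 5.487×10⁻¹⁹ = 5.272×10¹⁹, i.e. 5.272×10¹⁹/6.022×10²³ = 8.755×10⁻⁵ mol.
Photons absorbed: 0.727 × 8.755×10⁻⁵ = 6.365×10⁻⁵ mol.
Φ = 2.398×10⁻⁵ mol / 6.365×10⁻⁵ mol photons = 0.38.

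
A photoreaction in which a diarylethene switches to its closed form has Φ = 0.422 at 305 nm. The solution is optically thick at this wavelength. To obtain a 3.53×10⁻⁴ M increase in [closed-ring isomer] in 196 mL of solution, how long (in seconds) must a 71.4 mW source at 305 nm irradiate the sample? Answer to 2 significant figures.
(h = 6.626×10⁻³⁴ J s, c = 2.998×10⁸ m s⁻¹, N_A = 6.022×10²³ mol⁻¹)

t ≈ 900 s

Product: (3.53×10⁻⁴ M)(0.196 L) = 6.919×10⁻⁵ mol.
Photons that must be absorbed: 6.919×10⁻⁵ / 0.422 = 1.640×10⁻⁴ mol.
Photon energy: hc/λ = 6.513×10⁻¹⁹ J; per mole, 3.922×10⁵ J mol⁻¹.
Energy required: 1.640×10⁻⁴ × 3.922×10⁵ = 64.32 J.
Time: 64.32 J / 0.0714 W = 900 s.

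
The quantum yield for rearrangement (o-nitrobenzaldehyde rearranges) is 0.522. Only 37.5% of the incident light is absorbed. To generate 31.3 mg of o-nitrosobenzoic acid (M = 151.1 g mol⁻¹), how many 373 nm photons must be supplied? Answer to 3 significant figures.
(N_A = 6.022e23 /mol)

6.37e20 photons

Product: 31.3 mg / 151.1 g mol⁻¹ = 2.071e-4 mol.
Photons that must be absorbed: 2.071e-4 / 0.522 = 3.967e-4 mol.
Incident photons needed: 3.967e-4 / 0.375 = 0.001058 mol.
Photon count: 0.001058 × 6.022e23 = 6.37e20.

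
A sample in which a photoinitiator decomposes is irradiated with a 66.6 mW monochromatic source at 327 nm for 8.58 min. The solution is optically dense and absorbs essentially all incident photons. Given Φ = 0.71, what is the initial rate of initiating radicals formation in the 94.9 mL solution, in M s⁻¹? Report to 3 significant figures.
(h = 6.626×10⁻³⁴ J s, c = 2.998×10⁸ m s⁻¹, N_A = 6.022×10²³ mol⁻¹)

1.36×10⁻⁶ M s⁻¹

Photon energy at 327 nm: hc/λ = (6.626×10⁻³⁴)(2.998×10⁸)/(327×10⁻⁹) = 6.075×10⁻¹⁹ J.
Energy delivered: (66.6 mW)(514.8 s) = 34.29 J.
Photons incident: 34.29 / 6.075×10⁻¹⁹ = 5.644×10¹⁹, i.e. 5.644×10¹⁹/6.022×10²³ = 9.372×10⁻⁵ mol.
Product formed: 0.71 × 9.372×10⁻⁵ = 6.654×10⁻⁵ mol.
Rate: 6.654×10⁻⁵ mol / (514.8 s × 0.0949 L) = 1.36×10⁻⁶ M s⁻¹.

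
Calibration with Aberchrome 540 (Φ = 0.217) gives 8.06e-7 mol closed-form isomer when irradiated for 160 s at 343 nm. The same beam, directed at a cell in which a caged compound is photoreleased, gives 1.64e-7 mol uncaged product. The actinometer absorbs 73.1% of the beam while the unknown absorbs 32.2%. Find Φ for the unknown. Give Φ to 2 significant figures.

Φ = 0.10

Photons absorbed by the actinometer: 8.06e-7 / 0.217 = 3.714e-6 mol.
Incident flux: 3.714e-6 / 0.731 = 5.081e-6 einstein.
Absorbed by unknown: 0.322 × 5.081e-6 = 1.636e-6 mol.
Φ(unknown) = 1.64e-7 / 1.636e-6 = 0.10.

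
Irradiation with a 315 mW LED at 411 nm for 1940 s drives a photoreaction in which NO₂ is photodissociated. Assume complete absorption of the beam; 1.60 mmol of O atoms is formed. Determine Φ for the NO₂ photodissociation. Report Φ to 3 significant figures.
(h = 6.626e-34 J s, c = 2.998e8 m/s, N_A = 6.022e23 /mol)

Φ = 0.762

Product: 1.60 mmol = 0.00160 mol.
Photon energy at 411 nm: hc/λ = (6.626e-34)(2.998e8)/(411e-9) = 4.833e-19 J.
Energy delivered: (315 mW)(1940 s) = 611.1 J.
Photons incident: 611.1 / 4.833e-19 = 1.264e21, i.e. 1.264e21/6.022e23 = 0.002099 mol.
Φ = 0.00160 mol / 0.002099 mol photons = 0.762.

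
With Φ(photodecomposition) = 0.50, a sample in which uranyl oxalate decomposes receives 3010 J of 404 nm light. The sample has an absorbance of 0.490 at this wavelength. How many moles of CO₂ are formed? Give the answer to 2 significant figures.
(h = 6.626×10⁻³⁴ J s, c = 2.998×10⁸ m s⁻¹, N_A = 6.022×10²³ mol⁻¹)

0.0034 mol

Photon energy at 404 nm: hc/λ = (6.626×10⁻³⁴)(2.998×10⁸)/(404×10⁻⁹) = 4.917×10⁻¹⁹ J.
Photons incident: 3010 / 4.917×10⁻¹⁹ = 6.122×10²¹, i.e. 6.122×10²¹/6.022×10²³ = 0.01017 mol.
Fraction absorbed: 1 − 10^(−0.490) = 0.6764.
Photons absorbed: 0.6764 × 0.01017 = 0.006879 mol.
Product: Φ × n_abs = 0.50 × 0.006879 = 0.003440 mol.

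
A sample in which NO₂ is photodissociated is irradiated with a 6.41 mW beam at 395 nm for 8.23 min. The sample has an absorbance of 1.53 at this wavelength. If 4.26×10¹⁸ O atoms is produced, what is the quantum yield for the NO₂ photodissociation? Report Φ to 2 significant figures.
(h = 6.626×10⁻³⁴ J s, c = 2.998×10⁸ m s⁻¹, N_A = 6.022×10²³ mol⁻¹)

Φ = 0.70

Product: 4.26×10¹⁸ / 6.022×10²³ = 7.074×10⁻⁶ mol.
Photon energy at 395 nm: hc/λ = (6.626×10⁻³⁴)(2.998×10⁸)/(395×10⁻⁹) = 5.029×10⁻¹⁹ J.
Energy delivered: (6.41 mW)(493.8 s) = 3.165 J.
Photons incident: 3.165 / 5.029×10⁻¹⁹ = 6.293×10¹⁸, i.e. 6.293×10¹⁸/6.022×10²³ = 1.045×10⁻⁵ mol.
Fraction absorbed: 1 − 10^(−1.53) = 0.9705.
Photons absorbed: 0.9705 × 1.045×10⁻⁵ = 1.014×10⁻⁵ mol.
Φ = 7.074×10⁻⁶ mol / 1.014×10⁻⁵ mol photons = 0.70.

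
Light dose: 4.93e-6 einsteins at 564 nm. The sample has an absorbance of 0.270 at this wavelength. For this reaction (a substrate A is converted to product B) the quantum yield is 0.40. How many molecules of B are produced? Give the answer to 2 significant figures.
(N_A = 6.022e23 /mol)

Fraction absorbed: 1 − 10^(−0.270) = 0.4630.
Photons absorbed: 0.4630 × 4.93e-6 = 2.283e-6 mol.
Product: Φ × n_abs = 0.40 × 2.283e-6 = 9.132e-7 mol.
As a count: 9.132e-7 × 6.022e23 = 5.5e17.

5.5e17 molecules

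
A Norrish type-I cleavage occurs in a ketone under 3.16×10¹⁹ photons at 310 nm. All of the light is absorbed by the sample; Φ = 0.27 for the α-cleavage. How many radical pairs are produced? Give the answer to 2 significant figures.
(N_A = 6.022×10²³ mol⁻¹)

8.5×10¹⁸ radical pairs

Moles of photons: 3.16×10¹⁹ / 6.022×10²³ = 5.247×10⁻⁵ mol.
Product: Φ × n_abs = 0.27 × 5.247×10⁻⁵ = 1.417×10⁻⁵ mol.
As a count: 1.417×10⁻⁵ × 6.022×10²³ = 8.5×10¹⁸.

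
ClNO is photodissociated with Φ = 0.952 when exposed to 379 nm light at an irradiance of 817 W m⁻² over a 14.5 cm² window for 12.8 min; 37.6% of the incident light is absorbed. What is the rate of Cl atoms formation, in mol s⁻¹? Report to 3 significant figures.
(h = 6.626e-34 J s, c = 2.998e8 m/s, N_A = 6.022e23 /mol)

Photon energy at 379 nm: hc/λ = (6.626e-34)(2.998e8)/(379e-9) = 5.241e-19 J.
Energy delivered: (817 W m⁻²)(14.5e-4 m²)(768 s) = 909.8 J.
Photons incident: 909.8 / 5.241e-19 = 1.736e21, i.e. 1.736e21/6.022e23 = 0.002883 mol.
Photons absorbed: 0.376 × 0.002883 = 0.001084 mol.
Product formed: 0.952 × 0.001084 = 0.001032 mol.
Rate: 0.001032 / 768 s = 1.34e-6 mol s⁻¹.

1.34e-6 mol s⁻¹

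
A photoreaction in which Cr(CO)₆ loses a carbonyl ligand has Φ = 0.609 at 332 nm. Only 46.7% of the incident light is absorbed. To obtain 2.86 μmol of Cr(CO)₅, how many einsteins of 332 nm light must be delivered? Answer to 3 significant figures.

1.01×10⁻⁵ einstein

Product: 2.86 μmol = 2.86×10⁻⁶ mol.
Photons that must be absorbed: 2.86×10⁻⁶ / 0.609 = 4.696×10⁻⁶ mol.
Incident photons needed: 4.696×10⁻⁶ / 0.467 = 1.006×10⁻⁵ mol.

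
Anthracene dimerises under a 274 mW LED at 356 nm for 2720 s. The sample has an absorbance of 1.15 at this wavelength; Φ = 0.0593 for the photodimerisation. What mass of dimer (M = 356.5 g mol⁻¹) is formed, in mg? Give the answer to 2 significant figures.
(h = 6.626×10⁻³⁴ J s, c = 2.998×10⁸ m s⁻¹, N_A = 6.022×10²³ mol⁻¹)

Photon energy at 356 nm: hc/λ = (6.626×10⁻³⁴)(2.998×10⁸)/(356×10⁻⁹) = 5.580×10⁻¹⁹ J.
Energy delivered: (274 mW)(2720 s) = 745.3 J.
Photons incident: 745.3 / 5.580×10⁻¹⁹ = 1.336×10²¹, i.e. 1.336×10²¹/6.022×10²³ = 0.002219 mol.
Fraction absorbed: 1 − 10^(−1.15) = 0.9292.
Photons absorbed: 0.9292 × 0.002219 = 0.002062 mol.
Product: Φ × n_abs = 0.0593 × 0.002062 = 1.223×10⁻⁴ mol.
Mass: 1.223×10⁻⁴ × 356.5 = 0.04360 g = 44 mg.

44 mg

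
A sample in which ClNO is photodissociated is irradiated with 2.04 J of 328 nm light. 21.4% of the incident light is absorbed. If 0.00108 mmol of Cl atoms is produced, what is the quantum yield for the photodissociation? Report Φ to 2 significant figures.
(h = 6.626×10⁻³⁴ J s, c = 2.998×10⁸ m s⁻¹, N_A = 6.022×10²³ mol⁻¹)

Product: 0.00108 mmol = 1.08×10⁻⁶ mol.
Photon energy at 328 nm: hc/λ = (6.626×10⁻³⁴)(2.998×10⁸)/(328×10⁻⁹) = 6.056×10⁻¹⁹ J.
Photons incident: 2.04 / 6.056×10⁻¹⁹ = 3.369×10¹⁸, i.e. 3.369×10¹⁸/6.022×10²³ = 5.594×10⁻⁶ mol.
Photons absorbed: 0.214 × 5.594×10⁻⁶ = 1.197×10⁻⁶ mol.
Φ = 1.08×10⁻⁶ mol / 1.197×10⁻⁶ mol photons = 0.90.

Φ = 0.90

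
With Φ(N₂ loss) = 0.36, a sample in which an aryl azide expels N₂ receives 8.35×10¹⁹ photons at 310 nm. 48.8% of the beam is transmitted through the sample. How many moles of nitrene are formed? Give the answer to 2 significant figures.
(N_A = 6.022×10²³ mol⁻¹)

2.6×10⁻⁵ mol

Moles of photons: 8.35×10¹⁹ / 6.022×10²³ = 1.387×10⁻⁴ mol.
Fraction absorbed: 1 − 48.8/100 = 0.5120.
Photons absorbed: 0.5120 × 1.387×10⁻⁴ = 7.101×10⁻⁵ mol.
Product: Φ × n_abs = 0.36 × 7.101×10⁻⁵ = 2.556×10⁻⁵ mol.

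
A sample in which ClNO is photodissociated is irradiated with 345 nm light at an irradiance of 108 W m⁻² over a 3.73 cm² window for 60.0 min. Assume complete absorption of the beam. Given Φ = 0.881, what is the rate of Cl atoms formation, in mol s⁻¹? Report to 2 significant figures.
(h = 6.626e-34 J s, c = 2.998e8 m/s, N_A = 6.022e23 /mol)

Photon energy at 345 nm: hc/λ = (6.626e-34)(2.998e8)/(345e-9) = 5.758e-19 J.
Energy delivered: (108 W m⁻²)(3.73e-4 m²)(3600 s) = 145.0 J.
Photons incident: 145.0 / 5.758e-19 = 2.518e20, i.e. 2.518e20/6.022e23 = 4.181e-4 mol.
Product formed: 0.881 × 4.181e-4 = 3.683e-4 mol.
Rate: 3.683e-4 / 3600 s = 1.0e-7 mol s⁻¹.

1.0e-7 mol s⁻¹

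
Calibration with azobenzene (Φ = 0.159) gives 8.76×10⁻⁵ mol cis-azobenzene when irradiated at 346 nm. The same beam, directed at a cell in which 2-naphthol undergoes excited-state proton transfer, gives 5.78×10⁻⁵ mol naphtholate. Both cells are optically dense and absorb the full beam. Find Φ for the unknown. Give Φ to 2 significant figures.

Φ = 0.10

Photons absorbed by the actinometer: 8.76×10⁻⁵ / 0.159 = 5.509×10⁻⁴ mol.
Φ(unknown) = 5.78×10⁻⁵ / 5.509×10⁻⁴ = 0.10.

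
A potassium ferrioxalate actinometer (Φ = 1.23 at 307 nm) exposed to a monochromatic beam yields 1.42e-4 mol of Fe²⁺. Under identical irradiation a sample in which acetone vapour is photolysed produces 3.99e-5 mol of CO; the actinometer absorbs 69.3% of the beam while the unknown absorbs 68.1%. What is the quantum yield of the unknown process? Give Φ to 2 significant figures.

Photons absorbed by the actinometer: 1.42e-4 / 1.23 = 1.154e-4 mol.
Incident flux: 1.154e-4 / 0.693 = 1.665e-4 einstein.
Absorbed by unknown: 0.681 × 1.665e-4 = 1.134e-4 mol.
Φ(unknown) = 3.99e-5 / 1.134e-4 = 0.35.

Φ = 0.35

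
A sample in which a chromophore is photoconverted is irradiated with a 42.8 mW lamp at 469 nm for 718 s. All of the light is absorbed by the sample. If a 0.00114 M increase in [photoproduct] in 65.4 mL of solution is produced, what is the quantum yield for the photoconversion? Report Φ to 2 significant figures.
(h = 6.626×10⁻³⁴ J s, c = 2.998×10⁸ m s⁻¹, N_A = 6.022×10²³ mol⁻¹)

Product: (0.00114 M)(0.0654 L) = 7.456×10⁻⁵ mol.
Photon energy at 469 nm: hc/λ = (6.626×10⁻³⁴)(2.998×10⁸)/(469×10⁻⁹) = 4.236×10⁻¹⁹ J.
Energy delivered: (42.8 mW)(718 s) = 30.73 J.
Photons incident: 30.73 / 4.236×10⁻¹⁹ = 7.254×10¹⁹, i.e. 7.254×10¹⁹/6.022×10²³ = 1.205×10⁻⁴ mol.
Φ = 7.456×10⁻⁵ mol / 1.205×10⁻⁴ mol photons = 0.62.

Φ = 0.62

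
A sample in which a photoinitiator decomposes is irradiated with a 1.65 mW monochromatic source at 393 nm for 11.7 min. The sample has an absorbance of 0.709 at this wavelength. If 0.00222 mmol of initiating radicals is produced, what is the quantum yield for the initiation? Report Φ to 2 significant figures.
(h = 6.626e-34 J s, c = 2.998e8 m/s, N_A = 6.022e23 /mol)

Product: 0.00222 mmol = 2.22e-6 mol.
Photon energy at 393 nm: hc/λ = (6.626e-34)(2.998e8)/(393e-9) = 5.055e-19 J.
Energy delivered: (1.65 mW)(702 s) = 1.158 J.
Photons incident: 1.158 / 5.055e-19 = 2.291e18, i.e. 2.291e18/6.022e23 = 3.804e-6 mol.
Fraction absorbed: 1 − 10^(−0.709) = 0.8046.
Photons absorbed: 0.8046 × 3.804e-6 = 3.061e-6 mol.
Φ = 2.22e-6 mol / 3.061e-6 mol photons = 0.73.

Φ = 0.73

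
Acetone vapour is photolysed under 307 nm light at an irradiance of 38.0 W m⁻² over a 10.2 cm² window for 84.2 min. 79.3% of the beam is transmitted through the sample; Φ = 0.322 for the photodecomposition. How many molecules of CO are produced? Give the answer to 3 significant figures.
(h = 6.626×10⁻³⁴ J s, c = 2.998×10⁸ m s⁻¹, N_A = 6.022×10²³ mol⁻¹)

2.02×10¹⁹ molecules

Photon energy at 307 nm: hc/λ = (6.626×10⁻³⁴)(2.998×10⁸)/(307×10⁻⁹) = 6.471×10⁻¹⁹ J.
Energy delivered: (38.0 W m⁻²)(10.2×10⁻⁴ m²)(5052 s) = 195.8 J.
Photons incident: 195.8 / 6.471×10⁻¹⁹ = 3.026×10²⁰, i.e. 3.026×10²⁰/6.022×10²³ = 5.025×10⁻⁴ mol.
Fraction absorbed: 1 − 79.3/100 = 0.2070.
Photons absorbed: 0.2070 × 5.025×10⁻⁴ = 1.040×10⁻⁴ mol.
Product: Φ × n_abs = 0.322 × 1.040×10⁻⁴ = 3.349×10⁻⁵ mol.
As a count: 3.349×10⁻⁵ × 6.022×10²³ = 2.02×10¹⁹.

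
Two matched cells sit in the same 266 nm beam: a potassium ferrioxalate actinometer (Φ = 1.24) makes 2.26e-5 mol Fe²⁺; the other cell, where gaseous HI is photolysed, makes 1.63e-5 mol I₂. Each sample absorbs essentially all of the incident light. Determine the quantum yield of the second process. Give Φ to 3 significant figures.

Photons absorbed by the actinometer: 2.26e-5 / 1.24 = 1.823e-5 mol.
Φ(unknown) = 1.63e-5 / 1.823e-5 = 0.894.

Φ = 0.894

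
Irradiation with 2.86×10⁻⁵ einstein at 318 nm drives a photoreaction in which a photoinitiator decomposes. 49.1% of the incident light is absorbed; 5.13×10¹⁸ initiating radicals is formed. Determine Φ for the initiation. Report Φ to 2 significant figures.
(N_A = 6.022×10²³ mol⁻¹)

Φ = 0.61

Product: 5.13×10¹⁸ / 6.022×10²³ = 8.519×10⁻⁶ mol.
Photons absorbed: 0.491 × 2.86×10⁻⁵ = 1.404×10⁻⁵ mol.
Φ = 8.519×10⁻⁶ mol / 1.404×10⁻⁵ mol photons = 0.61.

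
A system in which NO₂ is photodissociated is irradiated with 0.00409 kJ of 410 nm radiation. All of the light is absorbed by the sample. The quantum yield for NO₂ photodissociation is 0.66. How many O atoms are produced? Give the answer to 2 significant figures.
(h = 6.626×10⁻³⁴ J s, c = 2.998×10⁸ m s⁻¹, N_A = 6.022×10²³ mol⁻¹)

Photon energy at 410 nm: hc/λ = (6.626×10⁻³⁴)(2.998×10⁸)/(410×10⁻⁹) = 4.845×10⁻¹⁹ J.
Incident energy: 0.00409 kJ = 4.09 J.
Photons incident: 4.09 / 4.845×10⁻¹⁹ = 8.442×10¹⁸, i.e. 8.442×10¹⁸/6.022×10²³ = 1.402×10⁻⁵ mol.
Product: Φ × n_abs = 0.66 × 1.402×10⁻⁵ = 9.253×10⁻⁶ mol.
As a count: 9.253×10⁻⁶ × 6.022×10²³ = 5.6×10¹⁸.

5.6×10¹⁸ atoms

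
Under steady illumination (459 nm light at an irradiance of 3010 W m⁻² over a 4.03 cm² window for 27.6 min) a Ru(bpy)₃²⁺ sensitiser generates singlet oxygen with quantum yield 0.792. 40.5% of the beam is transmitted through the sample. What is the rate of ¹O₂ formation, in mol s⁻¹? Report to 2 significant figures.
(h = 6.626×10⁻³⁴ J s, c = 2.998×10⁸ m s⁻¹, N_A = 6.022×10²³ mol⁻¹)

Photon energy at 459 nm: hc/λ = (6.626×10⁻³⁴)(2.998×10⁸)/(459×10⁻⁹) = 4.328×10⁻¹⁹ J.
Energy delivered: (3010 W m⁻²)(4.03×10⁻⁴ m²)(1656 s) = 2009 J.
Photons incident: 2009 / 4.328×10⁻¹⁹ = 4.642×10²¹, i.e. 4.642×10²¹/6.022×10²³ = 0.007708 mol.
Fraction absorbed: 1 − 40.5/100 = 0.5950.
Photons absorbed: 0.5950 × 0.007708 = 0.004586 mol.
Product formed: 0.792 × 0.004586 = 0.003632 mol.
Rate: 0.003632 / 1656 s = 2.2×10⁻⁶ mol s⁻¹.

2.2×10⁻⁶ mol s⁻¹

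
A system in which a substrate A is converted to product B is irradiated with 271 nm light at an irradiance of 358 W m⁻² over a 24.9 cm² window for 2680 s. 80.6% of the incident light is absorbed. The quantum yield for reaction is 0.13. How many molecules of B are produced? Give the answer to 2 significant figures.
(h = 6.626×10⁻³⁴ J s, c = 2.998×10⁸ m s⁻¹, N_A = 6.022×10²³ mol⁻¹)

3.4×10²⁰ molecules

Photon energy at 271 nm: hc/λ = (6.626×10⁻³⁴)(2.998×10⁸)/(271×10⁻⁹) = 7.330×10⁻¹⁹ J.
Energy delivered: (358 W m⁻²)(24.9×10⁻⁴ m²)(2680 s) = 2389 J.
Photons incident: 2389 / 7.330×10⁻¹⁹ = 3.259×10²¹, i.e. 3.259×10²¹/6.022×10²³ = 0.005412 mol.
Photons absorbed: 0.806 × 0.005412 = 0.004362 mol.
Product: Φ × n_abs = 0.13 × 0.004362 = 5.671×10⁻⁴ mol.
As a count: 5.671×10⁻⁴ × 6.022×10²³ = 3.4×10²⁰.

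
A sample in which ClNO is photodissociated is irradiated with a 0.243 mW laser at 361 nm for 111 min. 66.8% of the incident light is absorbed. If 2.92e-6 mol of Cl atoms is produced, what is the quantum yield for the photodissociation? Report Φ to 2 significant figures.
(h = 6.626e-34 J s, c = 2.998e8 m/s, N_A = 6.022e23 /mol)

Φ = 0.90

Photon energy at 361 nm: hc/λ = (6.626e-34)(2.998e8)/(361e-9) = 5.503e-19 J.
Energy delivered: (0.243 mW)(6660 s) = 1.618 J.
Photons incident: 1.618 / 5.503e-19 = 2.940e18, i.e. 2.940e18/6.022e23 = 4.882e-6 mol.
Photons absorbed: 0.668 × 4.882e-6 = 3.261e-6 mol.
Φ = 2.92e-6 mol / 3.261e-6 mol photons = 0.90.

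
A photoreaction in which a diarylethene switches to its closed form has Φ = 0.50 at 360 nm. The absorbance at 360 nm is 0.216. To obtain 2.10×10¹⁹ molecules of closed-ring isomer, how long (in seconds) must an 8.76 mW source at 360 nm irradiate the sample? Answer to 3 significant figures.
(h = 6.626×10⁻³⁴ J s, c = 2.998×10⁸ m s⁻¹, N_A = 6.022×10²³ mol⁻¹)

t ≈ 6750 s

Product: 2.10×10¹⁹ / 6.022×10²³ = 3.487×10⁻⁵ mol.
Photons that must be absorbed: 3.487×10⁻⁵ / 0.50 = 6.974×10⁻⁵ mol.
Fraction absorbed: 1 − 10^(−0.216) = 0.3919.
Incident photons needed: 6.974×10⁻⁵ / 0.3919 = 1.780×10⁻⁴ mol.
Photon energy: hc/λ = 5.518×10⁻¹⁹ J; per mole, 3.323×10⁵ J mol⁻¹.
Energy required: 1.780×10⁻⁴ × 3.323×10⁵ = 59.15 J.
Time: 59.15 J / 0.00876 W = 6750 s.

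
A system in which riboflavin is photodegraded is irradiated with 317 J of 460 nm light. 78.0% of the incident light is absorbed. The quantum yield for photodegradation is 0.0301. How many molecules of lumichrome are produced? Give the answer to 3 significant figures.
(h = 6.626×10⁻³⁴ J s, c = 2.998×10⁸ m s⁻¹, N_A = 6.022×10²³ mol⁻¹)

Photon energy at 460 nm: hc/λ = (6.626×10⁻³⁴)(2.998×10⁸)/(460×10⁻⁹) = 4.318×10⁻¹⁹ J.
Photons incident: 317 / 4.318×10⁻¹⁹ = 7.341×10²⁰, i.e. 7.341×10²⁰/6.022×10²³ = 0.001219 mol.
Photons absorbed: 0.780 × 0.001219 = 9.508×10⁻⁴ mol.
Product: Φ × n_abs = 0.0301 × 9.508×10⁻⁴ = 2.862×10⁻⁵ mol.
As a count: 2.862×10⁻⁵ × 6.022×10²³ = 1.72×10¹⁹.

1.72×10¹⁹ molecules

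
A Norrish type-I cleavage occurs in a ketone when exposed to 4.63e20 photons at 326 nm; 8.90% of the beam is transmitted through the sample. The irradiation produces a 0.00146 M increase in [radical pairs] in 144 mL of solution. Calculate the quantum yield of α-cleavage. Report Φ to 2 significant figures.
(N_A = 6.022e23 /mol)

Product: (0.00146 M)(0.144 L) = 2.102e-4 mol.
Moles of photons: 4.63e20 / 6.022e23 = 7.688e-4 mol.
Fraction absorbed: 1 − 8.90/100 = 0.9110.
Photons absorbed: 0.9110 × 7.688e-4 = 7.004e-4 mol.
Φ = 2.102e-4 mol / 7.004e-4 mol photons = 0.30.

Φ = 0.30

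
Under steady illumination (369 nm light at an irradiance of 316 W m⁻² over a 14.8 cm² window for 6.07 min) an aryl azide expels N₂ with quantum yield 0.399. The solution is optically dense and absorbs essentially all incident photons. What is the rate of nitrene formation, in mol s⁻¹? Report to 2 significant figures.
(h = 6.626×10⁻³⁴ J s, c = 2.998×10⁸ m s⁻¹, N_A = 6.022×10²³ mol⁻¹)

5.8×10⁻⁷ mol s⁻¹

Photon energy at 369 nm: hc/λ = (6.626×10⁻³⁴)(2.998×10⁸)/(369×10⁻⁹) = 5.383×10⁻¹⁹ J.
Energy delivered: (316 W m⁻²)(14.8×10⁻⁴ m²)(364.2 s) = 170.3 J.
Photons incident: 170.3 / 5.383×10⁻¹⁹ = 3.164×10²⁰, i.e. 3.164×10²⁰/6.022×10²³ = 5.254×10⁻⁴ mol.
Product formed: 0.399 × 5.254×10⁻⁴ = 2.096×10⁻⁴ mol.
Rate: 2.096×10⁻⁴ / 364.2 s = 5.8×10⁻⁷ mol s⁻¹.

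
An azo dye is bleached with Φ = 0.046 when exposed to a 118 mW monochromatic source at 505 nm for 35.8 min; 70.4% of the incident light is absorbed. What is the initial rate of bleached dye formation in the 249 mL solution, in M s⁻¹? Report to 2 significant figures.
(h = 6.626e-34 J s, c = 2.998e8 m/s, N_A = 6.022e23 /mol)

6.5e-8 M s⁻¹

Photon energy at 505 nm: hc/λ = (6.626e-34)(2.998e8)/(505e-9) = 3.934e-19 J.
Energy delivered: (118 mW)(2148 s) = 253.5 J.
Photons incident: 253.5 / 3.934e-19 = 6.444e20, i.e. 6.444e20/6.022e23 = 0.001070 mol.
Photons absorbed: 0.704 × 0.001070 = 7.533e-4 mol.
Product formed: 0.046 × 7.533e-4 = 3.465e-5 mol.
Rate: 3.465e-5 mol / (2148 s × 0.249 L) = 6.5e-8 M s⁻¹.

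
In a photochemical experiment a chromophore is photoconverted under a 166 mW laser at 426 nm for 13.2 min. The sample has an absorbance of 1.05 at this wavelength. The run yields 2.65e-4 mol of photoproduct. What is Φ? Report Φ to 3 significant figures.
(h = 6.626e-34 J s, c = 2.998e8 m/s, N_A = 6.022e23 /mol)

Φ = 0.621

Photon energy at 426 nm: hc/λ = (6.626e-34)(2.998e8)/(426e-9) = 4.663e-19 J.
Energy delivered: (166 mW)(792 s) = 131.5 J.
Photons incident: 131.5 / 4.663e-19 = 2.820e20, i.e. 2.820e20/6.022e23 = 4.683e-4 mol.
Fraction absorbed: 1 − 10^(−1.05) = 0.9109.
Photons absorbed: 0.9109 × 4.683e-4 = 4.266e-4 mol.
Φ = 2.65e-4 mol / 4.266e-4 mol photons = 0.621.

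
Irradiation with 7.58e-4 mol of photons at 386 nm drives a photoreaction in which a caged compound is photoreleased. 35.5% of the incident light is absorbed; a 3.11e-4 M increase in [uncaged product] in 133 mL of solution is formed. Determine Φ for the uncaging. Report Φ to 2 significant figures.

Product: (3.11e-4 M)(0.133 L) = 4.136e-5 mol.
Photons absorbed: 0.355 × 7.58e-4 = 2.691e-4 mol.
Φ = 4.136e-5 mol / 2.691e-4 mol photons = 0.15.

Φ = 0.15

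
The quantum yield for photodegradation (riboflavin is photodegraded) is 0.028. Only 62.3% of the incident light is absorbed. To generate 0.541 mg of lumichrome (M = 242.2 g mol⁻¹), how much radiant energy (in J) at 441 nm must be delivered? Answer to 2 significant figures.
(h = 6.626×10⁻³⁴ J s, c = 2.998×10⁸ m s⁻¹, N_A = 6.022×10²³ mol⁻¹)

Product: 0.541 mg / 242.2 g mol⁻¹ = 2.234×10⁻⁶ mol.
Photons that must be absorbed: 2.234×10⁻⁶ / 0.028 = 7.979×10⁻⁵ mol.
Incident photons needed: 7.979×10⁻⁵ / 0.623 = 1.281×10⁻⁴ mol.
Photon energy: hc/λ = 4.504×10⁻¹⁹ J; per mole, 2.712×10⁵ J mol⁻¹.
Energy required: 1.281×10⁻⁴ × 2.712×10⁵ = 35 J.

35 J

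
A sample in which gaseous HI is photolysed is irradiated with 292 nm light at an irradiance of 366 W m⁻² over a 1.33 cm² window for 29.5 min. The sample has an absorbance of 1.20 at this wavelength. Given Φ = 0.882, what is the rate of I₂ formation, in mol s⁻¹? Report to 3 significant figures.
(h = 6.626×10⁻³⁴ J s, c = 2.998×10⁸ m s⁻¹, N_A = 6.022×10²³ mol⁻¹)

9.82×10⁻⁸ mol s⁻¹

Photon energy at 292 nm: hc/λ = (6.626×10⁻³⁴)(2.998×10⁸)/(292×10⁻⁹) = 6.803×10⁻¹⁹ J.
Energy delivered: (366 W m⁻²)(1.33×10⁻⁴ m²)(1770 s) = 86.16 J.
Photons incident: 86.16 / 6.803×10⁻¹⁹ = 1.267×10²⁰, i.e. 1.267×10²⁰/6.022×10²³ = 2.104×10⁻⁴ mol.
Fraction absorbed: 1 − 10^(−1.20) = 0.9369.
Photons absorbed: 0.9369 × 2.104×10⁻⁴ = 1.971×10⁻⁴ mol.
Product formed: 0.882 × 1.971×10⁻⁴ = 1.738×10⁻⁴ mol.
Rate: 1.738×10⁻⁴ / 1770 s = 9.82×10⁻⁸ mol s⁻¹.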